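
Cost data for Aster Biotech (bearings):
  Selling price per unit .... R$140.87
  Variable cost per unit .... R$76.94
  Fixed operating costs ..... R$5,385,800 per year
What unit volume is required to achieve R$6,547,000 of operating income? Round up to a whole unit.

186,655 bearings

Unit CM = price − variable cost = R$140.87 − R$76.94 = R$63.93.
Units = (FC + target) / CM = (R$5,385,800 + R$6,547,000) / R$63.93 = 186,654.15, so 186,655 bearings.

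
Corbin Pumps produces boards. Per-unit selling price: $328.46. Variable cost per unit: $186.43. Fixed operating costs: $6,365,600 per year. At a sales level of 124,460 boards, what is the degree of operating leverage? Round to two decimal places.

1.56

Contribution at this volume is 124,460 × $142.03 = $17,677,053.80.
Operating income = contribution − fixed costs = $17,677,053.80 − $6,365,600 = $11,311,453.80.
Degree of operating leverage = $17,677,053.80 / $11,311,453.80 = 1.5628.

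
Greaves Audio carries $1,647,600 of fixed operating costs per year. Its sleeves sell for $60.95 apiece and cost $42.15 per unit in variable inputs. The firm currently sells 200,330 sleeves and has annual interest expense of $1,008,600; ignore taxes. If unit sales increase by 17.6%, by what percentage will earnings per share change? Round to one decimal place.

+59.7%

Contribution at this volume is 200,330 × $18.80 = $3,766,204.00.
Operating income = contribution − fixed costs = $3,766,204.00 − $1,647,600 = $2,118,604.00.
After interest of $1,008,600.00, pre-tax earnings = $1,110,004.00.
DCL = total CM / (EBIT − I) = $3,766,204.00 / $1,110,004.00 = 3.3930.
%ΔEPS = DCL × %ΔSales = 3.3930 × +17.6% = +59.7%.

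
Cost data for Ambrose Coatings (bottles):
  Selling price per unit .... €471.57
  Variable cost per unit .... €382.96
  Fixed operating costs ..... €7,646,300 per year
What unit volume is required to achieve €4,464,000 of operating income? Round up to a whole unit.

136,670 bottles

Contribution margin per unit = €471.57 − €382.96 = €88.61.
Units = (FC + target) / CM = (€7,646,300 + €4,464,000) / €88.61 = 136,669.68, so 136,670 bottles.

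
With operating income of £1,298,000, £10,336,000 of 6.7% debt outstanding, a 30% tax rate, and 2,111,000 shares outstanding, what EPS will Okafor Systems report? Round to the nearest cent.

£0.20

Interest = £692,512.00, so EBT = £1,298,000 − £692,512.00 = £605,488.00.
After tax at 30%: net income = £605,488.00 × 0.70 = £423,841.60.
Per share: £423,841.60 / 2,111,000 shares = £0.20.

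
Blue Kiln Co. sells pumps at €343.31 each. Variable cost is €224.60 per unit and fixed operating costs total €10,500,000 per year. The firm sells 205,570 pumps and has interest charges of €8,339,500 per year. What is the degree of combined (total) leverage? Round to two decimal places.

Total contribution margin = 205,570 × €118.71 = €24,403,214.70.
EBIT = €24,403,214.70 − €10,500,000 = €13,903,214.70. Interest = €8,339,500.00.
DOL = €24,403,214.70 ÷ €13,903,214.70 = 1.7552; DFL = €13,903,214.70 ÷ €5,563,714.70 = 2.4989.
DCL = DOL × DFL = 1.7552 × 2.4989 = 4.3861.

4.39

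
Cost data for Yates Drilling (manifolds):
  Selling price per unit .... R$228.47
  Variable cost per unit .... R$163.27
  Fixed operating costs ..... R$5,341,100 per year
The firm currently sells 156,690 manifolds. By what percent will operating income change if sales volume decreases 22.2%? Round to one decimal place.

-46.5%

Total contribution margin = 156,690 × R$65.20 = R$10,216,188.00.
EBIT = R$10,216,188.00 − R$5,341,100 = R$4,875,088.00.
DOL = contribution ÷ EBIT = R$10,216,188.00 ÷ R$4,875,088.00 = 2.0956.
%ΔEBIT = DOL × %ΔSales = 2.0956 × -22.2% = -46.5%.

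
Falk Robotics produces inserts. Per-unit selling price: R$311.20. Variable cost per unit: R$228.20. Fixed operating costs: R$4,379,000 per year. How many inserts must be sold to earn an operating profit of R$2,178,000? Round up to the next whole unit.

Each unit contributes R$311.20 − R$228.20 = R$83.00.
Required volume = (fixed costs + target profit) ÷ CM = (R$4,379,000 + R$2,178,000) ÷ R$83.00 = 79,000.00, so 79,000 inserts.

79,000 inserts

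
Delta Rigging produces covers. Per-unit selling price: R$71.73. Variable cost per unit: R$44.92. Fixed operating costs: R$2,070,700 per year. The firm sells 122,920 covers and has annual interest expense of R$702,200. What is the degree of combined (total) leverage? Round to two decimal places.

At 122,920 units, contribution = 122,920 × R$26.81 = R$3,295,485.20.
Operating income = contribution − fixed costs = R$3,295,485.20 − R$2,070,700 = R$1,224,785.20. Interest = R$702,200.00.
DOL = R$3,295,485.20 ÷ R$1,224,785.20 = 2.6907; DFL = R$1,224,785.20 ÷ R$522,585.20 = 2.3437.
Combined leverage = 2.6907 × 2.3437 = 6.3062.

6.31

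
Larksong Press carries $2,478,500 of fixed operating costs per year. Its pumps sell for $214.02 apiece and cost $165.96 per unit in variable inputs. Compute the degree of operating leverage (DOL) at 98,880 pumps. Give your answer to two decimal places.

2.09

Total contribution margin = 98,880 × $48.06 = $4,752,172.80.
EBIT = $4,752,172.80 − $2,478,500 = $2,273,672.80.
DOL = contribution ÷ EBIT = $4,752,172.80 ÷ $2,273,672.80 = 2.0901.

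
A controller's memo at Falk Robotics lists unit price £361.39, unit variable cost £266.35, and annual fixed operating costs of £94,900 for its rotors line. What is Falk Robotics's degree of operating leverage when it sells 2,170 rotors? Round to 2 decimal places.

Total contribution margin = 2,170 × £95.04 = £206,236.80.
Operating income = contribution − fixed costs = £206,236.80 − £94,900 = £111,336.80.
DOL = contribution ÷ EBIT = £206,236.80 ÷ £111,336.80 = 1.8524.

1.85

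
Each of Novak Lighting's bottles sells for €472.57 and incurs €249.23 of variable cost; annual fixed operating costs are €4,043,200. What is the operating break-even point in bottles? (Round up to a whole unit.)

Contribution margin per unit = €472.57 − €249.23 = €223.34.
Break-even Q = €4,043,200 / €223.34 = 18,103.34 → 18,104 bottles.

18,104 bottles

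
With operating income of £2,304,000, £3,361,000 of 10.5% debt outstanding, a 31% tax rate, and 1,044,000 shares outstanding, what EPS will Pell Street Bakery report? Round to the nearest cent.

Interest = £352,905.00, so EBT = £2,304,000 − £352,905.00 = £1,951,095.00.
Net income = £1,951,095.00 × (1 − 0.31) = £1,346,255.55.
Per share: £1,346,255.55 / 1,044,000 shares = £1.29.

£1.29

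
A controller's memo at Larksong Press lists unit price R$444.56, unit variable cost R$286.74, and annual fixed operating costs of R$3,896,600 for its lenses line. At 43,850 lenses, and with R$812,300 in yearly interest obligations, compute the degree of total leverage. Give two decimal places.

3.13

Total contribution margin = 43,850 × R$157.82 = R$6,920,407.00.
Subtracting fixed costs: EBIT = R$6,920,407.00 − R$3,896,600 = R$3,023,807.00. Interest = R$812,300.00, so EBIT − I = R$2,211,507.00.
DCL = contribution ÷ (EBIT − I) = R$6,920,407.00 ÷ R$2,211,507.00 = 3.1293.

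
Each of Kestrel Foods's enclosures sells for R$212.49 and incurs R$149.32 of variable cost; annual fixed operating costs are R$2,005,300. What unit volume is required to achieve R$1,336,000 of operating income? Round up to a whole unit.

52,894 enclosures

Each unit contributes R$212.49 − R$149.32 = R$63.17.
Required volume = (fixed costs + target profit) ÷ CM = (R$2,005,300 + R$1,336,000) ÷ R$63.17 = 52,893.78, so 52,894 enclosures.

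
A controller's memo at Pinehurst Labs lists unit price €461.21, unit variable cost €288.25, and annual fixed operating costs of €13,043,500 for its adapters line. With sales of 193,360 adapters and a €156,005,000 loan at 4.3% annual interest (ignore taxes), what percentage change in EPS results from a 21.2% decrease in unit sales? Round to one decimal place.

-51.8%

At 193,360 units, contribution = 193,360 × €172.96 = €33,443,545.60.
Operating income = contribution − fixed costs = €33,443,545.60 − €13,043,500 = €20,400,045.60.
Interest = €6,708,215.00, so EBIT − I = €13,691,830.60.
Degree of combined leverage = contribution ÷ (EBIT − I) = €33,443,545.60 ÷ €13,691,830.60 = 2.4426.
EPS therefore changes by 2.4426 × (-21.2%) = -51.8%.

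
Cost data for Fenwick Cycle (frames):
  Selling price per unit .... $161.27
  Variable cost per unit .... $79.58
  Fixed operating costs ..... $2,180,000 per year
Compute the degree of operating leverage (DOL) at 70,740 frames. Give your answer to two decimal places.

At 70,740 units, contribution = 70,740 × $81.69 = $5,778,750.60.
EBIT = $5,778,750.60 − $2,180,000 = $3,598,750.60.
DOL = contribution ÷ EBIT = $5,778,750.60 ÷ $3,598,750.60 = 1.6058.

1.61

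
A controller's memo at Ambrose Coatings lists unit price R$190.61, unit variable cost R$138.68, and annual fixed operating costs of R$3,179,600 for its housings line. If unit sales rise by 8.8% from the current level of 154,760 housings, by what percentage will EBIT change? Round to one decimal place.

Contribution at this volume is 154,760 × R$51.93 = R$8,036,686.80.
Operating income = contribution − fixed costs = R$8,036,686.80 − R$3,179,600 = R$4,857,086.80.
DOL = contribution ÷ EBIT = R$8,036,686.80 ÷ R$4,857,086.80 = 1.6546.
Operating income changes by 1.6546 × +8.8% = +14.6%.

+14.6%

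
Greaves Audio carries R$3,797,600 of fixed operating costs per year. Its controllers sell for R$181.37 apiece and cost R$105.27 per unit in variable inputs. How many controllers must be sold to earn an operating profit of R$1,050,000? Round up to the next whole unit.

Unit CM = price − variable cost = R$181.37 − R$105.27 = R$76.10.
Units = (FC + target) / CM = (R$3,797,600 + R$1,050,000) / R$76.10 = 63,700.39, so 63,701 controllers.

63,701 controllers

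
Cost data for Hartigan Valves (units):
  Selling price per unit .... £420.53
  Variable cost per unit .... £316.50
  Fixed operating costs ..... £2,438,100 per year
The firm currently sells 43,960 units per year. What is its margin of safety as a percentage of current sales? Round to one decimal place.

Unit CM = price − variable cost = £420.53 − £316.50 = £104.03. Break-even units = £2,438,100 ÷ £104.03 = 23,436.51; break-even revenue = 23,436.51 × £420.53 = £9,855,755.00.
Current sales = 43,960 × £420.53 = £18,486,498.80.
Margin of safety = (£18,486,498.80 − £9,855,755.00) ÷ £18,486,498.80 = 46.7%.

46.7%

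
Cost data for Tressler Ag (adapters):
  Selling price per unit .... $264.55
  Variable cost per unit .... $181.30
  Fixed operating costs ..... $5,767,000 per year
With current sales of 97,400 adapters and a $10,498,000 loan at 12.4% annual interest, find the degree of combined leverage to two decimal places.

At 97,400 units, contribution = 97,400 × $83.25 = $8,108,550.00.
EBIT = $8,108,550.00 − $5,767,000 = $2,341,550.00. Interest = $1,301,752.00.
DOL = $8,108,550.00 ÷ $2,341,550.00 = 3.4629; DFL = $2,341,550.00 ÷ $1,039,798.00 = 2.2519.
DCL = DOL × DFL = 3.4629 × 2.2519 = 7.7981.

7.80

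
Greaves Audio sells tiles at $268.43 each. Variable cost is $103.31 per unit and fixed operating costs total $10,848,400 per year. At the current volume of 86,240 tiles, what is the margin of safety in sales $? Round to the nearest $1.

Each unit contributes $268.43 − $103.31 = $165.12. Break-even units = $10,848,400 ÷ $165.12 = 65,700.10; break-even revenue = 65,700.10 × $268.43 = $17,635,877.01.
Actual sales revenue = 86,240 × $268.43 = $23,149,403.20.
Margin of safety = $23,149,403.20 − $17,635,877.01 = $5,513,526.

$5,513,526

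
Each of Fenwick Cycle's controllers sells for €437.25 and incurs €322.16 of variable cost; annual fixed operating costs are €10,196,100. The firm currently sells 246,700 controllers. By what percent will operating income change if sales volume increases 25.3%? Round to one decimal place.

+39.5%

At 246,700 units, contribution = 246,700 × €115.09 = €28,392,703.00.
EBIT = €28,392,703.00 − €10,196,100 = €18,196,603.00.
So DOL = total CM / EBIT = €28,392,703.00 / €18,196,603.00 = 1.5603.
Operating income changes by 1.5603 × +25.3% = +39.5%.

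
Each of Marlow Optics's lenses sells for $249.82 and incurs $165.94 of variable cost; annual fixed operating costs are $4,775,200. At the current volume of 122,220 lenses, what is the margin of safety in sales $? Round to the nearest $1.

$16,311,011

Contribution margin per unit = $249.82 − $165.94 = $83.88. Break-even units = $4,775,200 ÷ $83.88 = 56,928.95; break-even revenue = 56,928.95 × $249.82 = $14,221,989.32.
Current sales = 122,220 × $249.82 = $30,533,000.40.
Margin of safety = $30,533,000.40 − $14,221,989.32 = $16,311,011.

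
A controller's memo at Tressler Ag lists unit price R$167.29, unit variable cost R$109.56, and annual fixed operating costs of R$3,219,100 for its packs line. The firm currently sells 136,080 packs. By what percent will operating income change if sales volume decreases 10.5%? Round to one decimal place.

Total contribution margin = 136,080 × R$57.73 = R$7,855,898.40.
Operating income = contribution − fixed costs = R$7,855,898.40 − R$3,219,100 = R$4,636,798.40.
So DOL = total CM / EBIT = R$7,855,898.40 / R$4,636,798.40 = 1.6943.
So EBIT moves 1.6943 × (-10.5%) = -17.8%.

-17.8%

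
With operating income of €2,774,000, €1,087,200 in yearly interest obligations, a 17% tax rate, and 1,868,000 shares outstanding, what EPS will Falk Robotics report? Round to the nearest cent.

€0.75

Pre-tax income = €2,774,000 − €1,087,200.00 = €1,686,800.00.
Net income = €1,686,800.00 × (1 − 0.17) = €1,400,044.00.
EPS = €1,400,044.00 ÷ 1,868,000 = €0.75.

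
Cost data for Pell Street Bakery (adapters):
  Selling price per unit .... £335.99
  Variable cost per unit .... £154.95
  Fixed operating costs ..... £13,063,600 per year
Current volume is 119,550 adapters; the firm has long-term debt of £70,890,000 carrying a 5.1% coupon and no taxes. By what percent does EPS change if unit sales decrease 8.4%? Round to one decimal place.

At 119,550 units, contribution = 119,550 × £181.04 = £21,643,332.00.
Operating income = contribution − fixed costs = £21,643,332.00 − £13,063,600 = £8,579,732.00.
After interest of £3,615,390.00, pre-tax earnings = £4,964,342.00.
DCL = total CM / (EBIT − I) = £21,643,332.00 / £4,964,342.00 = 4.3598.
EPS therefore changes by 4.3598 × (-8.4%) = -36.6%.

-36.6%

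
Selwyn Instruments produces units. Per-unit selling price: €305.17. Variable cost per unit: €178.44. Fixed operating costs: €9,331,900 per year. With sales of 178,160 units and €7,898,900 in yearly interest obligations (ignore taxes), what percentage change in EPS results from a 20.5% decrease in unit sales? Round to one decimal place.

-86.6%

At 178,160 units, contribution = 178,160 × €126.73 = €22,578,216.80.
Operating income = contribution − fixed costs = €22,578,216.80 − €9,331,900 = €13,246,316.80.
Interest = €7,898,900.00, so EBIT − I = €5,347,416.80.
Degree of combined leverage = contribution ÷ (EBIT − I) = €22,578,216.80 ÷ €5,347,416.80 = 4.2223.
EPS therefore changes by 4.2223 × (-20.5%) = -86.6%.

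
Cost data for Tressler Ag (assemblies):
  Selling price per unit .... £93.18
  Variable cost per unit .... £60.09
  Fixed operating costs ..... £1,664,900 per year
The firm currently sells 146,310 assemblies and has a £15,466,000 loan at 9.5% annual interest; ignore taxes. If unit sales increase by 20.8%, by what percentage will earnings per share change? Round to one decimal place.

+59.0%

Total contribution margin = 146,310 × £33.09 = £4,841,397.90.
Subtracting fixed costs: EBIT = £4,841,397.90 − £1,664,900 = £3,176,497.90.
After interest of £1,469,270.00, pre-tax earnings = £1,707,227.90.
Degree of combined leverage = contribution ÷ (EBIT − I) = £4,841,397.90 ÷ £1,707,227.90 = 2.8358.
EPS therefore changes by 2.8358 × (+20.8%) = +59.0%.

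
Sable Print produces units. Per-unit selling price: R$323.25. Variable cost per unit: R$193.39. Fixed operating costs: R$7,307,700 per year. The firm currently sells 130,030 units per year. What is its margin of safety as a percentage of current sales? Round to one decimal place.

56.7%

Unit CM = price − variable cost = R$323.25 − R$193.39 = R$129.86. Break-even units = R$7,307,700 ÷ R$129.86 = 56,273.68; break-even revenue = 56,273.68 × R$323.25 = R$18,190,466.85.
Current sales = 130,030 × R$323.25 = R$42,032,197.50.
Margin of safety = (R$42,032,197.50 − R$18,190,466.85) ÷ R$42,032,197.50 = 56.7%.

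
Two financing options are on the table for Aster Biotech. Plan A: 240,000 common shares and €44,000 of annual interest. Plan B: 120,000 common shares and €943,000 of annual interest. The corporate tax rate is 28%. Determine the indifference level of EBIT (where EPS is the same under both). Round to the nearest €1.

Set EPS_A = EPS_B: (EBIT − €44,000)(1 − 0.28) ÷ 240,000 = (EBIT − €943,000)(1 − 0.28) ÷ 120,000.
Cancelling (1 − t) and cross-multiplying: 120,000·(EBIT − 44,000) = 240,000·(EBIT − 943,000).
Solving, EBIT = (943,000·240,000 − 44,000·120,000) / (240,000 − 120,000) = 221,040,000,000 / 120,000 = 1,842,000.00.

€1,842,000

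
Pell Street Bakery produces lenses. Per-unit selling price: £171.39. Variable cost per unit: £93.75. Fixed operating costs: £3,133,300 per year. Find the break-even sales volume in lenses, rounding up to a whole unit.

40,357 lenses

Contribution margin per unit = £171.39 − £93.75 = £77.64.
Break-even volume = fixed costs ÷ CM per unit = £3,133,300 ÷ £77.64 = 40,356.77, so 40,357 lenses.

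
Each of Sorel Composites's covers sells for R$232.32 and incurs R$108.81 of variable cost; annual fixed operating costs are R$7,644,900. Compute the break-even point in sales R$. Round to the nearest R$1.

R$14,379,914

CM per unit = R$232.32 − R$108.81 = R$123.51; CM ratio = R$123.51 / R$232.32 = 0.5316.
Break-even sales = FC ÷ CM ratio = R$7,644,900 × R$232.32 / R$123.51 = R$14,379,914.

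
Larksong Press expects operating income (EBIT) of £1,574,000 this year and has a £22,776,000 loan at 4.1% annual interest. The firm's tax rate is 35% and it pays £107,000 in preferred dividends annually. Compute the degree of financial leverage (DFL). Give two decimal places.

3.31

Annual interest charges come to £933,816.00.
Pre-tax preferred-dividend burden = £107,000 ÷ (1 − 0.35) = £164,615.38.
DFL = EBIT ÷ [EBIT − I − D_p/(1−t)] = £1,574,000 ÷ [£1,574,000 − £933,816.00 − £164,615.38] = £1,574,000 ÷ £475,568.62 = 3.3097.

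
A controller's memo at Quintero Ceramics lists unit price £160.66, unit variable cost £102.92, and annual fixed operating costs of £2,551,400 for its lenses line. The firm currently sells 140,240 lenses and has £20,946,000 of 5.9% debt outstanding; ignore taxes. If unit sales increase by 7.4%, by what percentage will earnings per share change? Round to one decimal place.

+13.9%

Contribution at this volume is 140,240 × £57.74 = £8,097,457.60.
EBIT = £8,097,457.60 − £2,551,400 = £5,546,057.60.
After interest of £1,235,814.00, pre-tax earnings = £4,310,243.60.
DCL = total CM / (EBIT − I) = £8,097,457.60 / £4,310,243.60 = 1.8787.
%ΔEPS = DCL × %ΔSales = 1.8787 × +7.4% = +13.9%.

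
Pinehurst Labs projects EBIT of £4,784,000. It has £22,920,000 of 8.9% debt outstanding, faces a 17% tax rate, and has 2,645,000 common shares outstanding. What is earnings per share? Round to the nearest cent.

£0.86

Interest = £2,039,880.00, so EBT = £4,784,000 − £2,039,880.00 = £2,744,120.00.
Net income = £2,744,120.00 × (1 − 0.17) = £2,277,619.60.
EPS = £2,277,619.60 ÷ 2,645,000 = £0.86.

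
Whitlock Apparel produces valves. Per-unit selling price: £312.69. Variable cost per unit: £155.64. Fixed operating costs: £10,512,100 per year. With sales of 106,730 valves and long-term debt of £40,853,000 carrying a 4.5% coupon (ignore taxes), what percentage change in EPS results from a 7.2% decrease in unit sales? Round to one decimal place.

-27.4%

Contribution at this volume is 106,730 × £157.05 = £16,761,946.50.
Operating income = contribution − fixed costs = £16,761,946.50 − £10,512,100 = £6,249,846.50.
Interest = £1,838,385.00, so EBIT − I = £4,411,461.50.
Degree of combined leverage = contribution ÷ (EBIT − I) = £16,761,946.50 ÷ £4,411,461.50 = 3.7996.
%ΔEPS = DCL × %ΔSales = 3.7996 × -7.2% = -27.4%.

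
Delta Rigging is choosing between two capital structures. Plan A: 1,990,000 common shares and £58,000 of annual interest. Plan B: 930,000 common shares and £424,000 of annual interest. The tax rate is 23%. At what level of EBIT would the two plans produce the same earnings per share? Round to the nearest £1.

£745,113

At indifference, (EBIT − 58,000)(1 − t)/1,990,000 = (EBIT − 424,000)(1 − t)/930,000.
Cancelling (1 − t) and cross-multiplying: 930,000·(EBIT − 58,000) = 1,990,000·(EBIT − 424,000).
EBIT × (1,990,000 − 930,000) = 424,000 × 1,990,000 − 58,000 × 930,000 = 789,820,000,000, so EBIT = 789,820,000,000 ÷ 1,060,000 = 745,113.21.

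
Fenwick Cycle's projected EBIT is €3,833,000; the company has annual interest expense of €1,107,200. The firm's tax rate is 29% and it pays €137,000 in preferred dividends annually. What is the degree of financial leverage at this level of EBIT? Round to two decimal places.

1.51

Annual interest charges come to €1,107,200.00.
Preferred dividends grossed up pre-tax: €137,000 / (1 − 0.29) = €192,957.75.
DFL = EBIT ÷ [EBIT − I − D_p/(1−t)] = €3,833,000 ÷ [€3,833,000 − €1,107,200.00 − €192,957.75] = €3,833,000 ÷ €2,532,842.25 = 1.5133.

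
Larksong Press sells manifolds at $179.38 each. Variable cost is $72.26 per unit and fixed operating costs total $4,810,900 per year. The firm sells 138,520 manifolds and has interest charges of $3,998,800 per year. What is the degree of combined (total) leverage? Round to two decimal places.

2.46

Contribution at this volume is 138,520 × $107.12 = $14,838,262.40.
Subtracting fixed costs: EBIT = $14,838,262.40 − $4,810,900 = $10,027,362.40. Interest = $3,998,800.00, so EBIT − I = $6,028,562.40.
DCL = contribution ÷ (EBIT − I) = $14,838,262.40 ÷ $6,028,562.40 = 2.4613.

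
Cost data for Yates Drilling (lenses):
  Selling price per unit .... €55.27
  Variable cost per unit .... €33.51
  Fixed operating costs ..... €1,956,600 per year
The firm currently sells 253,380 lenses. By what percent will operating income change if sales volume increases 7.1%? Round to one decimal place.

+11.0%

At 253,380 units, contribution = 253,380 × €21.76 = €5,513,548.80.
EBIT = €5,513,548.80 − €1,956,600 = €3,556,948.80.
DOL = contribution ÷ EBIT = €5,513,548.80 ÷ €3,556,948.80 = 1.5501.
So EBIT moves 1.5501 × (+7.1%) = +11.0%.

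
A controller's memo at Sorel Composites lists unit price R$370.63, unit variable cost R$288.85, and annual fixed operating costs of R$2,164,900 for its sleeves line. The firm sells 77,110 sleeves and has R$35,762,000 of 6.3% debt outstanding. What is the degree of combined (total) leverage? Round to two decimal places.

At 77,110 units, contribution = 77,110 × R$81.78 = R$6,306,055.80.
EBIT = R$6,306,055.80 − R$2,164,900 = R$4,141,155.80. Interest = R$2,253,006.00.
DOL = R$6,306,055.80 ÷ R$4,141,155.80 = 1.5228; DFL = R$4,141,155.80 ÷ R$1,888,149.80 = 2.1932.
DCL = DOL × DFL = 1.5228 × 2.1932 = 3.3398.

3.34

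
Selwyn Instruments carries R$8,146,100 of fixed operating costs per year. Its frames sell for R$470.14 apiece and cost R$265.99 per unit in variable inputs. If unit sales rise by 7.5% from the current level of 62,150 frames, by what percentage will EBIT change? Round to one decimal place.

At 62,150 units, contribution = 62,150 × R$204.15 = R$12,687,922.50.
Operating income = contribution − fixed costs = R$12,687,922.50 − R$8,146,100 = R$4,541,822.50.
DOL = contribution ÷ EBIT = R$12,687,922.50 ÷ R$4,541,822.50 = 2.7936.
Operating income changes by 2.7936 × +7.5% = +21.0%.

+21.0%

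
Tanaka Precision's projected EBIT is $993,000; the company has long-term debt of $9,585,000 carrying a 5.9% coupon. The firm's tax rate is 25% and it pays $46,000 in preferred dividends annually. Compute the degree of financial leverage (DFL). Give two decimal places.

Interest = $565,515.00.
Pre-tax preferred-dividend burden = $46,000 ÷ (1 − 0.25) = $61,333.33.
DFL = EBIT ÷ [EBIT − I − D_p/(1−t)] = $993,000 ÷ [$993,000 − $565,515.00 − $61,333.33] = $993,000 ÷ $366,151.67 = 2.7120.

2.71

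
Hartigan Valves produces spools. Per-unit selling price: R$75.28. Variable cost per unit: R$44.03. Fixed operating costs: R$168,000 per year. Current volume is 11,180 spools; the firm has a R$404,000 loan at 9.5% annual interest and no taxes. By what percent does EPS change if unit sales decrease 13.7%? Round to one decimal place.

-33.5%

At 11,180 units, contribution = 11,180 × R$31.25 = R$349,375.00.
Subtracting fixed costs: EBIT = R$349,375.00 − R$168,000 = R$181,375.00.
After interest of R$38,380.00, pre-tax earnings = R$142,995.00.
DCL = total CM / (EBIT − I) = R$349,375.00 / R$142,995.00 = 2.4433.
%ΔEPS = DCL × %ΔSales = 2.4433 × -13.7% = -33.5%.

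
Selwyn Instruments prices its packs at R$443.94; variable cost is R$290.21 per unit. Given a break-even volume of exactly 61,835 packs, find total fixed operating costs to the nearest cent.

R$9,505,894.55

Unit CM = price − variable cost = R$443.94 − R$290.21 = R$153.73.
Fixed costs = break-even units × CM = 61,835 × R$153.73 = R$9,505,894.55.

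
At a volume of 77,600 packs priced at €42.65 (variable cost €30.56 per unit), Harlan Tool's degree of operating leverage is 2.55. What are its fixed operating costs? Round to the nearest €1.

At 77,600 units, contribution = 77,600 × €12.09 = €938,184.00.
Since DOL = CM ÷ EBIT, EBIT = €938,184.00 ÷ 2.55 = €367,915.29.
And FC = contribution − EBIT = €938,184.00 − €367,915.29 = €570,269.

€570,269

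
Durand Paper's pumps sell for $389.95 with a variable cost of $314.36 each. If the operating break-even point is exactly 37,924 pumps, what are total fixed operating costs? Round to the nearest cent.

$2,866,675.16

Unit CM = price − variable cost = $389.95 − $314.36 = $75.59.
Fixed costs = break-even units × CM = 37,924 × $75.59 = $2,866,675.16.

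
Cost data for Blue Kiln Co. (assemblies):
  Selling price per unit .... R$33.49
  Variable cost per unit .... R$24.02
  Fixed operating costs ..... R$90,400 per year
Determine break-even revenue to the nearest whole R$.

CM per unit = R$33.49 − R$24.02 = R$9.47; CM ratio = R$9.47 / R$33.49 = 0.2828.
Break-even sales = FC ÷ CM ratio = R$90,400 × R$33.49 / R$9.47 = R$319,693.

R$319,693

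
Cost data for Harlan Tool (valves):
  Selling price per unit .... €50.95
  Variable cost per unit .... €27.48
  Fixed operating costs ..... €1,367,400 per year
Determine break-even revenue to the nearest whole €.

CM per unit = €50.95 − €27.48 = €23.47; CM ratio = €23.47 / €50.95 = 0.4606.
Break-even revenue = fixed costs × price ÷ CM = €1,367,400 × €50.95 ÷ €23.47 = €2,968,429.

€2,968,429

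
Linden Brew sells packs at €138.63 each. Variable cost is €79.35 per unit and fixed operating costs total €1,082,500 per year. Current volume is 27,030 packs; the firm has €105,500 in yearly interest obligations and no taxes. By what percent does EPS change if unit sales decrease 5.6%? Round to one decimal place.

-21.7%

Total contribution margin = 27,030 × €59.28 = €1,602,338.40.
Subtracting fixed costs: EBIT = €1,602,338.40 − €1,082,500 = €519,838.40.
After interest of €105,500.00, pre-tax earnings = €414,338.40.
DCL = total CM / (EBIT − I) = €1,602,338.40 / €414,338.40 = 3.8672.
EPS therefore changes by 3.8672 × (-5.6%) = -21.7%.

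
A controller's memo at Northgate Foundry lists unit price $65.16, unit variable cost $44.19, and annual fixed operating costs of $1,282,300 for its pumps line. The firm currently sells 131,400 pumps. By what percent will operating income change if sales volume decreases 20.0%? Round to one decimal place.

Contribution at this volume is 131,400 × $20.97 = $2,755,458.00.
Operating income = contribution − fixed costs = $2,755,458.00 − $1,282,300 = $1,473,158.00.
So DOL = total CM / EBIT = $2,755,458.00 / $1,473,158.00 = 1.8704.
So EBIT moves 1.8704 × (-20.0%) = -37.4%.

-37.4%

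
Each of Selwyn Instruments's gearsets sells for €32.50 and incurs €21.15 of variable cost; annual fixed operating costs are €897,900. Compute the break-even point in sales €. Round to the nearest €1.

CM per unit = €32.50 − €21.15 = €11.35; CM ratio = €11.35 / €32.50 = 0.3492.
Break-even revenue = fixed costs × price ÷ CM = €897,900 × €32.50 ÷ €11.35 = €2,571,079.

€2,571,079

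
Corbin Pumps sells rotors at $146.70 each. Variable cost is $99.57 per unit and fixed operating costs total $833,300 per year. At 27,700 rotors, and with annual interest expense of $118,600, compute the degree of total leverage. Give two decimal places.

3.69

Contribution at this volume is 27,700 × $47.13 = $1,305,501.00.
Operating income = contribution − fixed costs = $1,305,501.00 − $833,300 = $472,201.00. Interest = $118,600.00.
DOL = $1,305,501.00 ÷ $472,201.00 = 2.7647; DFL = $472,201.00 ÷ $353,601.00 = 1.3354.
Combined leverage = 2.7647 × 1.3354 = 3.6920.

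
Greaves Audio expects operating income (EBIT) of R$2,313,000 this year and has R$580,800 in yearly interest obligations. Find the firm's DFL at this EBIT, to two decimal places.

1.34

Annual interest charges come to R$580,800.00.
DFL = EBIT ÷ (EBIT − I) = R$2,313,000 ÷ (R$2,313,000 − R$580,800.00) = R$2,313,000 ÷ R$1,732,200.00 = 1.3353.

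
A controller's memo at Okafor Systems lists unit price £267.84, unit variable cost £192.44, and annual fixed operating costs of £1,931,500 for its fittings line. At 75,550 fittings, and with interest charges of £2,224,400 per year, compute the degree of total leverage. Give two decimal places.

3.70

Total contribution margin = 75,550 × £75.40 = £5,696,470.00.
EBIT = £5,696,470.00 − £1,931,500 = £3,764,970.00. Interest = £2,224,400.00.
DOL = £5,696,470.00 ÷ £3,764,970.00 = 1.5130; DFL = £3,764,970.00 ÷ £1,540,570.00 = 2.4439.
Combined leverage = 1.5130 × 2.4439 = 3.6976.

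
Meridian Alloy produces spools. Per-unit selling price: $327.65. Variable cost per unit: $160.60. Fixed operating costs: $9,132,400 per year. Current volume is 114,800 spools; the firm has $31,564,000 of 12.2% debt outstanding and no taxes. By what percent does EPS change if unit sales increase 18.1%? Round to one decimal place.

+56.0%

Contribution at this volume is 114,800 × $167.05 = $19,177,340.00.
EBIT = $19,177,340.00 − $9,132,400 = $10,044,940.00.
After interest of $3,850,808.00, pre-tax earnings = $6,194,132.00.
DCL = total CM / (EBIT − I) = $19,177,340.00 / $6,194,132.00 = 3.0960.
%ΔEPS = DCL × %ΔSales = 3.0960 × +18.1% = +56.0%.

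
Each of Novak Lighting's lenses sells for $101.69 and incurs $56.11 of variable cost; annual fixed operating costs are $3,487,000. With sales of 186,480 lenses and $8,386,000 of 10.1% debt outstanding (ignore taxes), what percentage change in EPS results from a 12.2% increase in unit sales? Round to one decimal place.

Contribution at this volume is 186,480 × $45.58 = $8,499,758.40.
EBIT = $8,499,758.40 − $3,487,000 = $5,012,758.40.
Interest = $846,986.00, so EBIT − I = $4,165,772.40.
Degree of combined leverage = contribution ÷ (EBIT − I) = $8,499,758.40 ÷ $4,165,772.40 = 2.0404.
EPS therefore changes by 2.0404 × (+12.2%) = +24.9%.

+24.9%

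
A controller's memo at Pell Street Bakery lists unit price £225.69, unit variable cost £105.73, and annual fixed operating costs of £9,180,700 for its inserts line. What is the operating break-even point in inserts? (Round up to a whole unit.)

76,532 inserts

Unit CM = price − variable cost = £225.69 − £105.73 = £119.96.
Break-even Q = £9,180,700 / £119.96 = 76,531.34 → 76,532 inserts.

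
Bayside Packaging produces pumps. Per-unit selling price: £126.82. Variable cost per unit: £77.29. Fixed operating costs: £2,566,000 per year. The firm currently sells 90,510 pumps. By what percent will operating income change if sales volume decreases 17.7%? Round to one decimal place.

-41.4%

Contribution at this volume is 90,510 × £49.53 = £4,482,960.30.
Operating income = contribution − fixed costs = £4,482,960.30 − £2,566,000 = £1,916,960.30.
So DOL = total CM / EBIT = £4,482,960.30 / £1,916,960.30 = 2.3386.
%ΔEBIT = DOL × %ΔSales = 2.3386 × -17.7% = -41.4%.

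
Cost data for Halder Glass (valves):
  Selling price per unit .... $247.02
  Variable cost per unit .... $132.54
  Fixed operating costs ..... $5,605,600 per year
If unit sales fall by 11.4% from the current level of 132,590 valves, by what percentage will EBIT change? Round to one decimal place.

-18.1%

Contribution at this volume is 132,590 × $114.48 = $15,178,903.20.
EBIT = $15,178,903.20 − $5,605,600 = $9,573,303.20.
So DOL = total CM / EBIT = $15,178,903.20 / $9,573,303.20 = 1.5855.
Operating income changes by 1.5855 × -11.4% = -18.1%.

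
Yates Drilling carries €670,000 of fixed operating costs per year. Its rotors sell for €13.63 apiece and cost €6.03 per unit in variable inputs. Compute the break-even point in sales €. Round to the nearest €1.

€1,201,592

CM per unit = €13.63 − €6.03 = €7.60; CM ratio = €7.60 / €13.63 = 0.5576.
Break-even revenue = fixed costs × price ÷ CM = €670,000 × €13.63 ÷ €7.60 = €1,201,592.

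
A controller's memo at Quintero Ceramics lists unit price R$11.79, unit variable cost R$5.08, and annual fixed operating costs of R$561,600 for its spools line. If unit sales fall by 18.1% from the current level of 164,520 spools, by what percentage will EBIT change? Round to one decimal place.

Total contribution margin = 164,520 × R$6.71 = R$1,103,929.20.
EBIT = R$1,103,929.20 − R$561,600 = R$542,329.20.
So DOL = total CM / EBIT = R$1,103,929.20 / R$542,329.20 = 2.0355.
Operating income changes by 2.0355 × -18.1% = -36.8%.

-36.8%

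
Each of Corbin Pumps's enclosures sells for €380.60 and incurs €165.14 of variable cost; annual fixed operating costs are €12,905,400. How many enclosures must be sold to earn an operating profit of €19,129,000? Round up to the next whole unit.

Contribution margin per unit = €380.60 − €165.14 = €215.46.
Units = (FC + target) / CM = (€12,905,400 + €19,129,000) / €215.46 = 148,679.11, so 148,680 enclosures.

148,680 enclosures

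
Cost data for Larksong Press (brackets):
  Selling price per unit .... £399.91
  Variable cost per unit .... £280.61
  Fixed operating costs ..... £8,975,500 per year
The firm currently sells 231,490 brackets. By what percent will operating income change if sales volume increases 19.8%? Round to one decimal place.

Total contribution margin = 231,490 × £119.30 = £27,616,757.00.
EBIT = £27,616,757.00 − £8,975,500 = £18,641,257.00.
So DOL = total CM / EBIT = £27,616,757.00 / £18,641,257.00 = 1.4815.
So EBIT moves 1.4815 × (+19.8%) = +29.3%.

+29.3%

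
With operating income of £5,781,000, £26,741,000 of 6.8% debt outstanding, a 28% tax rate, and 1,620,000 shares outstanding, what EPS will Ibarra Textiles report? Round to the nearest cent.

Pre-tax income = £5,781,000 − £1,818,388.00 = £3,962,612.00.
After tax at 28%: net income = £3,962,612.00 × 0.72 = £2,853,080.64.
Per share: £2,853,080.64 / 1,620,000 shares = £1.76.

£1.76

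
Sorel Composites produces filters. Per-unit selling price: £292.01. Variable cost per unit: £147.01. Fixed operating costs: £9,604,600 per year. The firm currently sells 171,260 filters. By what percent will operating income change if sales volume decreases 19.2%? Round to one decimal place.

-31.3%

At 171,260 units, contribution = 171,260 × £145.00 = £24,832,700.00.
EBIT = £24,832,700.00 − £9,604,600 = £15,228,100.00.
DOL = contribution ÷ EBIT = £24,832,700.00 ÷ £15,228,100.00 = 1.6307.
%ΔEBIT = DOL × %ΔSales = 1.6307 × -19.2% = -31.3%.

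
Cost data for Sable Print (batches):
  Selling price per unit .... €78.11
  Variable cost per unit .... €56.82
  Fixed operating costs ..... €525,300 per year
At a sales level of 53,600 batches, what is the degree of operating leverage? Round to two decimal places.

Total contribution margin = 53,600 × €21.29 = €1,141,144.00.
Subtracting fixed costs: EBIT = €1,141,144.00 − €525,300 = €615,844.00.
DOL = contribution ÷ EBIT = €1,141,144.00 ÷ €615,844.00 = 1.8530.

1.85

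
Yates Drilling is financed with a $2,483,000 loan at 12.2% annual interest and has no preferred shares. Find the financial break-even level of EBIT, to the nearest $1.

Annual interest = 12.2% × $2,483,000 = $302,926.00.
Without preferred stock the financial break-even is simply EBIT = interest = $302,926.00.

$302,926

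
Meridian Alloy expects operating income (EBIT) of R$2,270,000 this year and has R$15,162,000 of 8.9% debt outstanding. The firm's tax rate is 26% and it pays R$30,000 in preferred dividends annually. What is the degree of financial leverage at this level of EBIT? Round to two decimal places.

Interest = R$1,349,418.00.
Pre-tax preferred-dividend burden = R$30,000 ÷ (1 − 0.26) = R$40,540.54.
DFL = EBIT ÷ [EBIT − I − D_p/(1−t)] = R$2,270,000 ÷ [R$2,270,000 − R$1,349,418.00 − R$40,540.54] = R$2,270,000 ÷ R$880,041.46 = 2.5794.

2.58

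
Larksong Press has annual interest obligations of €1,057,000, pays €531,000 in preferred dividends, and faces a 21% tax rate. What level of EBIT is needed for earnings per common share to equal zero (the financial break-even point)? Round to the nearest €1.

€1,729,152

Grossing the preferred dividend up to pre-tax terms: €531,000 / (1 − 0.21) = €672,151.90.
EPS = 0 when EBIT covers interest plus the pre-tax preferred burden: €1,057,000 + €672,151.90 = €1,729,151.90.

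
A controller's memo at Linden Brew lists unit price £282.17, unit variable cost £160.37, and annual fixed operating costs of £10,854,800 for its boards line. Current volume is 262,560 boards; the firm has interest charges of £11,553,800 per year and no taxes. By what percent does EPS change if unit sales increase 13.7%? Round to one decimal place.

+45.8%

Contribution at this volume is 262,560 × £121.80 = £31,979,808.00.
EBIT = £31,979,808.00 − £10,854,800 = £21,125,008.00.
After interest of £11,553,800.00, pre-tax earnings = £9,571,208.00.
Degree of combined leverage = contribution ÷ (EBIT − I) = £31,979,808.00 ÷ £9,571,208.00 = 3.3413.
EPS therefore changes by 3.3413 × (+13.7%) = +45.8%.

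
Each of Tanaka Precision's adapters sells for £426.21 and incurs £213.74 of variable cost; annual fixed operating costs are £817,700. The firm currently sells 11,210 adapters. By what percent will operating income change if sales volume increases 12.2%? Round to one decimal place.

At 11,210 units, contribution = 11,210 × £212.47 = £2,381,788.70.
Subtracting fixed costs: EBIT = £2,381,788.70 − £817,700 = £1,564,088.70.
Degree of operating leverage = £2,381,788.70 / £1,564,088.70 = 1.5228.
Operating income changes by 1.5228 × +12.2% = +18.6%.

+18.6%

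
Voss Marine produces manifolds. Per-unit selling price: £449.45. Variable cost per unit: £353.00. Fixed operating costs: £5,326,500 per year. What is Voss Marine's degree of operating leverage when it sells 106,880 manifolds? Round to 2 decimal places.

2.07

Total contribution margin = 106,880 × £96.45 = £10,308,576.00.
Operating income = contribution − fixed costs = £10,308,576.00 − £5,326,500 = £4,982,076.00.
So DOL = total CM / EBIT = £10,308,576.00 / £4,982,076.00 = 2.0691.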